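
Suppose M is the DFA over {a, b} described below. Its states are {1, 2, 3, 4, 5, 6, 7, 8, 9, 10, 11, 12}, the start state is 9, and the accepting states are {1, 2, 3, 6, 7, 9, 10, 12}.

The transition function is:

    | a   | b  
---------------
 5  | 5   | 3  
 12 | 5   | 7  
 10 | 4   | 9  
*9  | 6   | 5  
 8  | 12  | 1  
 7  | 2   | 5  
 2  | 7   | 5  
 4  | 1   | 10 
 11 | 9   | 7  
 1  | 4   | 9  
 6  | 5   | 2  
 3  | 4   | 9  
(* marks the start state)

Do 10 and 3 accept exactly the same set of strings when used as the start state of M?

Yes

States {8,11,12} cannot be reached from the start state, so discard them.
Start with accepting vs non-accepting: {1,2,3,6,7,9,10} | {4,5}.
On input a, block {1,2,3,6,7,9,10} splits into {1,3,6,10} and {2,7,9}.
On input a, block {4,5} splits into {4} and {5}.
On input a, block {1,3,6,10} splits into {1,3,10} and {6}.
On input a, block {2,7,9} splits into {2,7} and {9}.
The partition is now stable with 6 blocks: {1,3,10} | {4} | {2,7} | {5} | {6} | {9}.
10 and 3 lie in the same block of the stable partition, so they are equivalent — no string distinguishes them.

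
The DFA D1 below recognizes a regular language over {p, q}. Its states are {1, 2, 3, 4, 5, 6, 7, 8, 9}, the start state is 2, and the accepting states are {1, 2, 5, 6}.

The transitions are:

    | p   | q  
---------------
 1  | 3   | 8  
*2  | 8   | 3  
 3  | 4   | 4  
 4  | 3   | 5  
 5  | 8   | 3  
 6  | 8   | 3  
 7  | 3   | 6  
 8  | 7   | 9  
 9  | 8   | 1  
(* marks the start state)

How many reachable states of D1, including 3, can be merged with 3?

Every state is reachable, so we keep all 9.
Start with accepting vs non-accepting: {1,2,5,6} | {3,4,7,8,9}.
Split {3,4,7,8,9} by δ(·,q) → {4,7,9} and {3,8}.
No further refinement is possible. Final partition (3 blocks): {1,2,5,6} | {4,7,9} | {3,8}.
The equivalence class containing 3 is {3,8}, of size 2.

2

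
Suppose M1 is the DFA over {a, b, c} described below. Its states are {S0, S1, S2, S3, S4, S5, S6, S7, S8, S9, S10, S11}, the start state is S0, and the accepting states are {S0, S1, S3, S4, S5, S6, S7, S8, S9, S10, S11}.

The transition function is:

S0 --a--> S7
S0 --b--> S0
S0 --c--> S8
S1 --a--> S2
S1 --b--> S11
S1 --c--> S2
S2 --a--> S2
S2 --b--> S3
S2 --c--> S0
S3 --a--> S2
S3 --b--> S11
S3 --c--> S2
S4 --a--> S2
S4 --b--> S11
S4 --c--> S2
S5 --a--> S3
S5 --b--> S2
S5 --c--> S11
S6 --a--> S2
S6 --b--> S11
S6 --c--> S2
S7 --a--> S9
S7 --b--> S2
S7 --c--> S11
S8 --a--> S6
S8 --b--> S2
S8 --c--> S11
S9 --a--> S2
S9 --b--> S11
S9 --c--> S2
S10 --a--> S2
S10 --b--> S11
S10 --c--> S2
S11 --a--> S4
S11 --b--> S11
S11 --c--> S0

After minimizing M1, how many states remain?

Reachable states from the start: {S0,S2,S3,S4,S6,S7,S8,S9,S11}. Unreachable: {S1,S5,S10} — drop them.
Start with accepting vs non-accepting: {S0,S3,S4,S6,S7,S8,S9,S11} | {S2}.
Refine {S0,S3,S4,S6,S7,S8,S9,S11} on symbol a: members go to different blocks, giving {S0,S7,S8,S11} and {S3,S4,S6,S9}.
Split {S0,S7,S8,S11} by δ(·,a) → {S7,S8,S11} and {S0}.
Refine {S7,S8,S11} on symbol b: members go to different blocks, giving {S7,S8} and {S11}.
Stable partition: {S7,S8} | {S2} | {S3,S4,S6,S9} | {S0} | {S11} — 5 equivalence classes.

5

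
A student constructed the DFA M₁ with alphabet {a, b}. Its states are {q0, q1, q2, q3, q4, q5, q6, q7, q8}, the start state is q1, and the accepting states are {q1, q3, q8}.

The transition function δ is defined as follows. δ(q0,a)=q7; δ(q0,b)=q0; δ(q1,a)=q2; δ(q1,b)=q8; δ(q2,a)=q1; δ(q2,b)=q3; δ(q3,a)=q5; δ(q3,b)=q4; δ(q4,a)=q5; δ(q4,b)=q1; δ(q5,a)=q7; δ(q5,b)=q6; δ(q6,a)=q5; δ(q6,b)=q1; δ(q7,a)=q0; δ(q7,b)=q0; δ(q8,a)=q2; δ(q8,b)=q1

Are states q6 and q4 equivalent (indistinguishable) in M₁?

Yes

P0 = {q1,q3,q8} | {q0,q2,q4,q5,q6,q7}.
On input b, block {q1,q3,q8} splits into {q1,q8} and {q3}.
Split {q0,q2,q4,q5,q6,q7} by δ(·,a) → {q0,q4,q5,q6,q7} and {q2}.
On input b, block {q0,q4,q5,q6,q7} splits into {q0,q5,q7} and {q4,q6}.
Refine {q0,q5,q7} on symbol b: members go to different blocks, giving {q0,q7} and {q5}.
No further refinement is possible. Final partition (6 blocks): {q1,q8} | {q0,q7} | {q3} | {q2} | {q4,q6} | {q5}.
q6 and q4 lie in the same block of the stable partition, so they are equivalent — no string distinguishes them.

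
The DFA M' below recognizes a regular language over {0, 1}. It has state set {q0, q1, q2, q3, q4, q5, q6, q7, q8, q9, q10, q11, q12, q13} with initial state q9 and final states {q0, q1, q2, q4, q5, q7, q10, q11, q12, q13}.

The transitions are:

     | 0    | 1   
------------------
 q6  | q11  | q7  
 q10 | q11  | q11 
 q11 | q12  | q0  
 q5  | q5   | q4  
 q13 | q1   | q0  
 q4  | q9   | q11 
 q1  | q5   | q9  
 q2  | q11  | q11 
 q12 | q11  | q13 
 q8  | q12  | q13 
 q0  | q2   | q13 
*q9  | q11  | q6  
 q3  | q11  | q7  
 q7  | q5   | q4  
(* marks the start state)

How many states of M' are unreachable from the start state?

3

No path from q9 leads to q3, q8, q10; the other 11 states are all reachable.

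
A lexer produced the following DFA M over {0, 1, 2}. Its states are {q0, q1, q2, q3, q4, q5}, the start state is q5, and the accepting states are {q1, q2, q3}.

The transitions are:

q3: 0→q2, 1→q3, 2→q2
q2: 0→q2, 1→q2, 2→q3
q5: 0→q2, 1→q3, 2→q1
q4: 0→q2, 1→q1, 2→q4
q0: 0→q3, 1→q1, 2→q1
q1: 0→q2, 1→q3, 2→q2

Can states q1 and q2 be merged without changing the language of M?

Yes

Reachable states from the start: {q1,q2,q3,q5}. Unreachable: {q0,q4} — drop them.
Start with accepting vs non-accepting: {q1,q2,q3} | {q5}.
Stable partition: {q1,q2,q3} | {q5} — 2 equivalence classes.
q1 and q2 lie in the same block of the stable partition, so they are equivalent — no string distinguishes them.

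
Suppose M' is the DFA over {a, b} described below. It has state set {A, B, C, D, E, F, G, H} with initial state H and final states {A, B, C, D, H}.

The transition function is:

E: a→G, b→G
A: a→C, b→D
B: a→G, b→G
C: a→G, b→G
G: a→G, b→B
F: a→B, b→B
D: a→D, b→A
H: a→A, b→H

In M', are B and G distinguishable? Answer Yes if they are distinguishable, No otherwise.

Yes

Reachable states from the start: {A,B,C,D,G,H}. Unreachable: {E,F} — drop them.
Initial partition by acceptance: {A,B,C,D,H} | {G}.
Refine {A,B,C,D,H} on symbol a: members go to different blocks, giving {A,D,H} and {B,C}.
On input a, block {A,D,H} splits into {D,H} and {A}.
Refine {D,H} on symbol a: members go to different blocks, giving {D} and {H}.
Stable partition: {D} | {G} | {B,C} | {A} | {H} — 5 equivalence classes.
B and G end up in different blocks, so they are distinguishable. For instance, the string 'ε' is accepted from only B.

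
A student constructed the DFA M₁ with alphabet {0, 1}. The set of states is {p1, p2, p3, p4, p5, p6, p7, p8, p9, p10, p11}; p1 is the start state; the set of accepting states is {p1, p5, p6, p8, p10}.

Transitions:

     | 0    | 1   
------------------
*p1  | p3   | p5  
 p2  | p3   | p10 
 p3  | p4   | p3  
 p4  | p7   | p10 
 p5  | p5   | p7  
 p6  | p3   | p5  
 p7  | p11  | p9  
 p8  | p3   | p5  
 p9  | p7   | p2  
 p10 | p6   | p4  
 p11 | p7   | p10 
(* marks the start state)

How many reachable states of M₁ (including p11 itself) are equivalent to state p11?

States {p8} cannot be reached from the start state, so discard them.
P0 = {p1,p5,p6,p10} | {p2,p3,p4,p7,p9,p11}.
Refine {p1,p5,p6,p10} on symbol 0: members go to different blocks, giving {p1,p6} and {p5,p10}.
Split {p2,p3,p4,p7,p9,p11} by δ(·,1) → {p2,p4,p11} and {p3,p7,p9}.
Refine {p5,p10} on symbol 0: members go to different blocks, giving {p5} and {p10}.
On input 0, block {p3,p7,p9} splits into {p3,p7} and {p9}.
On input 1, block {p3,p7} splits into {p3} and {p7}.
Split {p2,p4,p11} by δ(·,0) → {p4,p11} and {p2}.
No further refinement is possible. Final partition (8 blocks): {p1,p6} | {p4,p11} | {p5} | {p3} | {p10} | {p9} | {p7} | {p2}.
The equivalence class containing p11 is {p4,p11}, of size 2.

2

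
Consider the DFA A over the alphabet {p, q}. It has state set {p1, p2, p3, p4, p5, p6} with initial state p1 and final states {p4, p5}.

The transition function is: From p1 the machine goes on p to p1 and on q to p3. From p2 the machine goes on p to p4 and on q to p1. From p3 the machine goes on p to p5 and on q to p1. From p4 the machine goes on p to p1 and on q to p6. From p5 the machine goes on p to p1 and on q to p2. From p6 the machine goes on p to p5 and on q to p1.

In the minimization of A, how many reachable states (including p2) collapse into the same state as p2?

All states are reachable from the start state.
Start with accepting vs non-accepting: {p4,p5} | {p1,p2,p3,p6}.
Split {p1,p2,p3,p6} by δ(·,p) → {p2,p3,p6} and {p1}.
No further refinement is possible. Final partition (3 blocks): {p4,p5} | {p2,p3,p6} | {p1}.
State p2 belongs to the block {p2,p3,p6}, which has 3 states.

3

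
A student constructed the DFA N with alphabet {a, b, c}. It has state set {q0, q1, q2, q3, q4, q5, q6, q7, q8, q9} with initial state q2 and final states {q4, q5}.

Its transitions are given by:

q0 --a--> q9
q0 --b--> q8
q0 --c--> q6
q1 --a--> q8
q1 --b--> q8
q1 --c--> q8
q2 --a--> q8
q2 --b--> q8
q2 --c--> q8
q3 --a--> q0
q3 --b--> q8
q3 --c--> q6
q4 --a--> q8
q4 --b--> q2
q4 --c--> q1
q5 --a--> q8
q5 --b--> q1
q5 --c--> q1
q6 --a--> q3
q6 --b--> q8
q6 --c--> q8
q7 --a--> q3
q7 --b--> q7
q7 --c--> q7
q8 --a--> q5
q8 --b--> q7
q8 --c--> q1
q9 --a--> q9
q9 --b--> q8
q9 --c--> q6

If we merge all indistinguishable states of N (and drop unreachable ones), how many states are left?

6

Reachable states from the start: {q0,q1,q2,q3,q5,q6,q7,q8,q9}. Unreachable: {q4} — drop them.
P0 = {q5} | {q0,q1,q2,q3,q6,q7,q8,q9}.
On input a, block {q0,q1,q2,q3,q6,q7,q8,q9} splits into {q0,q1,q2,q3,q6,q7,q9} and {q8}.
Split {q0,q1,q2,q3,q6,q7,q9} by δ(·,a) → {q0,q3,q6,q7,q9} and {q1,q2}.
Split {q0,q3,q6,q7,q9} by δ(·,b) → {q0,q3,q6,q9} and {q7}.
On input c, block {q0,q3,q6,q9} splits into {q0,q3,q9} and {q6}.
The partition is now stable with 6 blocks: {q5} | {q0,q3,q9} | {q8} | {q1,q2} | {q7} | {q6}.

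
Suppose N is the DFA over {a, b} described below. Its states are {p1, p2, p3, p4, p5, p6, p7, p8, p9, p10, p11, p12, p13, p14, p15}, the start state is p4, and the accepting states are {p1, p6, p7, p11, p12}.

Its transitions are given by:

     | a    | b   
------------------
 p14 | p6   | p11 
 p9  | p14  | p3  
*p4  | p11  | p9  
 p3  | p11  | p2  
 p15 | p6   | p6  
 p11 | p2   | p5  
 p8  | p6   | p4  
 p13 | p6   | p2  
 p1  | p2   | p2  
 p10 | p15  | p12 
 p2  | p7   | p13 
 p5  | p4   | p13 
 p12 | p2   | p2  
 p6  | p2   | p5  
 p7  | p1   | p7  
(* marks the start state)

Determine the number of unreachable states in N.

4

Starting at p4 and following transitions, the reachable set is {p1, p2, p3, p4, p5, p6, p7, p9, p11, p13, p14}. That leaves p8, p10, p12, p15 unreachable — 4 in total.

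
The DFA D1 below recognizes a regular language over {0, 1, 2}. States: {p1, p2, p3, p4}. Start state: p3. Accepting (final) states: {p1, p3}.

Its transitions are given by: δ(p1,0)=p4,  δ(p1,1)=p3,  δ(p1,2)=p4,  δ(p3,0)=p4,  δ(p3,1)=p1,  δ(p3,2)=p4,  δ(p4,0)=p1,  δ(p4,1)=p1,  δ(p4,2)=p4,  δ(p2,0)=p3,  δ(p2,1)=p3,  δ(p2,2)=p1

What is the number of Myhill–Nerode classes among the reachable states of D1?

Reachable states from the start: {p1,p3,p4}. Unreachable: {p2} — drop them.
Start with accepting vs non-accepting: {p1,p3} | {p4}.
Stable partition: {p1,p3} | {p4} — 2 equivalence classes.

2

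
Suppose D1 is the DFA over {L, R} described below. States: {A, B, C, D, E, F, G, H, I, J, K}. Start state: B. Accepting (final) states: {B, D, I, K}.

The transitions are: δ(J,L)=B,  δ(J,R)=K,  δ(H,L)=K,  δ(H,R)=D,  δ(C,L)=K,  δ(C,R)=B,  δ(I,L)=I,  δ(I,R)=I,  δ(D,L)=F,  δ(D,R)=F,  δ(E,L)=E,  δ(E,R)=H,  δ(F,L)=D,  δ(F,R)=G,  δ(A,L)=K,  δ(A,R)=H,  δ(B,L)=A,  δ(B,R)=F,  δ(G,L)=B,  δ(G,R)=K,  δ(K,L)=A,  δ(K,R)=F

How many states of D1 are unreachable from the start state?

Starting at B and following transitions, the reachable set is {A, B, D, F, G, H, K}. That leaves C, E, I, J unreachable — 4 in total.

4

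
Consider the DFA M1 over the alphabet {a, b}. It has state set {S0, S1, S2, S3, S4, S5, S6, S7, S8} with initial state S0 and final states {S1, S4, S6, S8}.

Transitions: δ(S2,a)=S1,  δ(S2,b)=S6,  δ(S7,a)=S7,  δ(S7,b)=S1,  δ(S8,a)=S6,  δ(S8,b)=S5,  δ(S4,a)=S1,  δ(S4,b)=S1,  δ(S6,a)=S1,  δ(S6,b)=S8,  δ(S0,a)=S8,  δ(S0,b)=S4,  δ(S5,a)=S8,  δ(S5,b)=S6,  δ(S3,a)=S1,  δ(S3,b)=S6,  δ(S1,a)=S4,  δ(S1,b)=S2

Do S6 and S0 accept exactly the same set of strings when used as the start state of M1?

No

Reachable states from the start: {S0,S1,S2,S4,S5,S6,S8}. Unreachable: {S3,S7} — drop them.
P0 = {S1,S4,S6,S8} | {S0,S2,S5}.
On input b, block {S1,S4,S6,S8} splits into {S1,S8} and {S4,S6}.
No further refinement is possible. Final partition (3 blocks): {S1,S8} | {S0,S2,S5} | {S4,S6}.
S6 and S0 end up in different blocks, so they are distinguishable. For instance, the string 'ε' is accepted from only S6.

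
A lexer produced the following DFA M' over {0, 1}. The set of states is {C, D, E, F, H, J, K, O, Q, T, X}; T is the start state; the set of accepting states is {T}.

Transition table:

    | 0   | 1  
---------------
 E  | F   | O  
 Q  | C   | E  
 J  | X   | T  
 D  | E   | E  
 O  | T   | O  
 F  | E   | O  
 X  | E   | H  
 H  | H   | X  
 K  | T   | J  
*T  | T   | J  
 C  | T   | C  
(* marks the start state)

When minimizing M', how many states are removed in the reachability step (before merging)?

BFS from T reaches {E, F, H, J, O, T, X}; the 4 state(s) C, D, K, Q are never visited.

4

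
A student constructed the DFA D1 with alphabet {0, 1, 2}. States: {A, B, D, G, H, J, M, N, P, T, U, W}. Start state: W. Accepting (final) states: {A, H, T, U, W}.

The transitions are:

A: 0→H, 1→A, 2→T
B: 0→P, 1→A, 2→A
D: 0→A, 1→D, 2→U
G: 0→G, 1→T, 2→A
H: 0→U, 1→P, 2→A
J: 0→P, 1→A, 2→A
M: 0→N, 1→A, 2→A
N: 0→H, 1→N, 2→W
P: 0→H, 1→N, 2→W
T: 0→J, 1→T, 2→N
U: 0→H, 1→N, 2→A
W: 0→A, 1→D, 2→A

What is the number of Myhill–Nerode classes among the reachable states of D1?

7

States {B,G,M} cannot be reached from the start state, so discard them.
P0 = {A,H,T,U,W} | {D,J,N,P}.
Split {A,H,T,U,W} by δ(·,0) → {A,H,U,W} and {T}.
Split {A,H,U,W} by δ(·,1) → {H,U,W} and {A}.
Split {H,U,W} by δ(·,0) → {H,U} and {W}.
On input 0, block {D,J,N,P} splits into {N,P} and {D} and {J}.
No further refinement is possible. Final partition (7 blocks): {H,U} | {N,P} | {T} | {A} | {W} | {D} | {J}.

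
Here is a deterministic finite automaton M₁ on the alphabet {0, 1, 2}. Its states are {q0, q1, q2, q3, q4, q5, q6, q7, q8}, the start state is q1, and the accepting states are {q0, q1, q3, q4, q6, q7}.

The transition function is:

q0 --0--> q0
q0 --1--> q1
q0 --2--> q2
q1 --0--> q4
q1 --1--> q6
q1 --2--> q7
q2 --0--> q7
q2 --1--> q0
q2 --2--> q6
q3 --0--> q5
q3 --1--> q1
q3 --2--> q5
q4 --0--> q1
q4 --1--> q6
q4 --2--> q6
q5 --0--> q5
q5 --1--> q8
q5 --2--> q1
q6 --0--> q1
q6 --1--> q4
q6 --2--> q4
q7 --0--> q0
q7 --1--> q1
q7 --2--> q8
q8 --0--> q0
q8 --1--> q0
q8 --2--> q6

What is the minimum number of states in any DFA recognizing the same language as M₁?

4

First remove the unreachable states {q3,q5}; 7 states remain.
Start with accepting vs non-accepting: {q0,q1,q4,q6,q7} | {q2,q8}.
Refine {q0,q1,q4,q6,q7} on symbol 2: members go to different blocks, giving {q1,q4,q6} and {q0,q7}.
On input 2, block {q1,q4,q6} splits into {q4,q6} and {q1}.
The partition is now stable with 4 blocks: {q4,q6} | {q2,q8} | {q0,q7} | {q1}.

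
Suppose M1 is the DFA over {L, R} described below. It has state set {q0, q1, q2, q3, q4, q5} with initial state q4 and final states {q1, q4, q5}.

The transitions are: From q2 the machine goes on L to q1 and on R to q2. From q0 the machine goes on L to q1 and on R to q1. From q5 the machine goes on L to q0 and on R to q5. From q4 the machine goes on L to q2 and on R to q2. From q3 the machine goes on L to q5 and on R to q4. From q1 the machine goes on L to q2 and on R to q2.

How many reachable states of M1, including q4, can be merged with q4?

Reachable states from the start: {q1,q2,q4}. Unreachable: {q0,q3,q5} — drop them.
Initial partition by acceptance: {q1,q4} | {q2}.
No further refinement is possible. Final partition (2 blocks): {q1,q4} | {q2}.
The equivalence class containing q4 is {q1,q4}, of size 2.

2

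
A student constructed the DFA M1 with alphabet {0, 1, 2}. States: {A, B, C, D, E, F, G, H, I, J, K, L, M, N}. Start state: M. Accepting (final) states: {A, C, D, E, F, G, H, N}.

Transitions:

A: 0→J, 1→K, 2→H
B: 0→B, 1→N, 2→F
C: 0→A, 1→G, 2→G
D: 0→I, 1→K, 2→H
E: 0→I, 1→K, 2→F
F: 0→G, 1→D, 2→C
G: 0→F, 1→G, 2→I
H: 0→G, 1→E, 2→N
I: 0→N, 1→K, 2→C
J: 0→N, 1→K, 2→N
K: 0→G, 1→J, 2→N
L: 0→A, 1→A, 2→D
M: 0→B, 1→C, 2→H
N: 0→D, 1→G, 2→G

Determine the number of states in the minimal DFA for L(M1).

States {L} cannot be reached from the start state, so discard them.
Start with accepting vs non-accepting: {A,C,D,E,F,G,H,N} | {B,I,J,K,M}.
Refine {A,C,D,E,F,G,H,N} on symbol 0: members go to different blocks, giving {C,F,G,H,N} and {A,D,E}.
On input 0, block {C,F,G,H,N} splits into {F,G,H} and {C,N}.
Split {F,G,H} by δ(·,1) → {F,H} and {G}.
Split {B,I,J,K,M} by δ(·,0) → {B,M} and {I,J} and {K}.
Stable partition: {F,H} | {B,M} | {A,D,E} | {C,N} | {G} | {I,J} | {K} — 7 equivalence classes.

7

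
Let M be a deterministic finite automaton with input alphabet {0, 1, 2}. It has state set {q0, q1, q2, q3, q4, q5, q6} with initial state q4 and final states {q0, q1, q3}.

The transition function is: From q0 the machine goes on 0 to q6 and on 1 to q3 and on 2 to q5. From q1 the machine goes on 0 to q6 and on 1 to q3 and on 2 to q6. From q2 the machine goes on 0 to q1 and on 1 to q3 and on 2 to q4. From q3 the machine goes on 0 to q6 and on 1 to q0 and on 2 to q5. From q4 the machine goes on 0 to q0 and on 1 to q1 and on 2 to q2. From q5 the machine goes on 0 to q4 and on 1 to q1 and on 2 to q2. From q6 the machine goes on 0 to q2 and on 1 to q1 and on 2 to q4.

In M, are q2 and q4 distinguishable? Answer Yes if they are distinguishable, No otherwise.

No

All states are reachable from the start state.
Start with accepting vs non-accepting: {q0,q1,q3} | {q2,q4,q5,q6}.
Refine {q2,q4,q5,q6} on symbol 0: members go to different blocks, giving {q2,q4} and {q5,q6}.
The partition is now stable with 3 blocks: {q0,q1,q3} | {q2,q4} | {q5,q6}.
q2 and q4 lie in the same block of the stable partition, so they are equivalent — no string distinguishes them.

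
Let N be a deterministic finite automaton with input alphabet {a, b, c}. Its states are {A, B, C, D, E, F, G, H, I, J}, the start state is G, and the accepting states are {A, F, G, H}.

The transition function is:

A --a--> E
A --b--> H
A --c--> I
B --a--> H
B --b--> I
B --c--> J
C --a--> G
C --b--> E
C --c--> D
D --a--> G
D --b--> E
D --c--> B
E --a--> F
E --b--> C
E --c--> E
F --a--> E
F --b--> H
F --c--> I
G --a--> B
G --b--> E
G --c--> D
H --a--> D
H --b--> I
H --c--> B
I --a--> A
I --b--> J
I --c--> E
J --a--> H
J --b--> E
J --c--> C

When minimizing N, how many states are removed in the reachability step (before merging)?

0

Exploring from G, all states are eventually visited, so none are unreachable.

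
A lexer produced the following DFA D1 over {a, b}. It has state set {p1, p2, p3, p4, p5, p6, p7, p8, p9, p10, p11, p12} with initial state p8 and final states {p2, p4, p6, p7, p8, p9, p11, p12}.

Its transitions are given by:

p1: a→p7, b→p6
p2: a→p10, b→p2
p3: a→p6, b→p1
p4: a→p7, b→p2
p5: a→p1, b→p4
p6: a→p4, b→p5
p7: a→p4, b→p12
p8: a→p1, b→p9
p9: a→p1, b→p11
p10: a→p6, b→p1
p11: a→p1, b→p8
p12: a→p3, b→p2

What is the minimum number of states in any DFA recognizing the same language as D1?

All states are reachable from the start state.
Initial partition by acceptance: {p2,p4,p6,p7,p8,p9,p11,p12} | {p1,p3,p5,p10}.
Split {p2,p4,p6,p7,p8,p9,p11,p12} by δ(·,a) → {p2,p8,p9,p11,p12} and {p4,p6,p7}.
Split {p1,p3,p5,p10} by δ(·,a) → {p1,p3,p10} and {p5}.
On input b, block {p1,p3,p10} splits into {p3,p10} and {p1}.
Refine {p2,p8,p9,p11,p12} on symbol a: members go to different blocks, giving {p8,p9,p11} and {p2,p12}.
On input b, block {p4,p6,p7} splits into {p4,p7} and {p6}.
No further refinement is possible. Final partition (7 blocks): {p8,p9,p11} | {p3,p10} | {p4,p7} | {p5} | {p1} | {p2,p12} | {p6}.

7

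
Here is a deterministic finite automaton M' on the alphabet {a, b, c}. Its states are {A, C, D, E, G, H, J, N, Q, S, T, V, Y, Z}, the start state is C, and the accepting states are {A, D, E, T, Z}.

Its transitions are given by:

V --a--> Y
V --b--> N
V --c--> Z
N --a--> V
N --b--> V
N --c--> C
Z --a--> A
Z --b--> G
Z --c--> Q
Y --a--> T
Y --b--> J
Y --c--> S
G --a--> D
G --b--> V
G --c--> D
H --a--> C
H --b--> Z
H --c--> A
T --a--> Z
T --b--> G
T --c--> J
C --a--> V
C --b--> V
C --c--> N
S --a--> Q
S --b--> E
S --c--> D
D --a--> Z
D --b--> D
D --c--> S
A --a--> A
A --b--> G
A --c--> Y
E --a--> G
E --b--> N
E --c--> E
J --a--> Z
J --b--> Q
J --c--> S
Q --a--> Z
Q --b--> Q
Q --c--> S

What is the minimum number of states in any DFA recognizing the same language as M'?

8

States {H} cannot be reached from the start state, so discard them.
P0 = {A,D,E,T,Z} | {C,G,J,N,Q,S,V,Y}.
Refine {A,D,E,T,Z} on symbol a: members go to different blocks, giving {A,D,T,Z} and {E}.
On input b, block {A,D,T,Z} splits into {A,T,Z} and {D}.
Refine {C,G,J,N,Q,S,V,Y} on symbol a: members go to different blocks, giving {C,N,S,V} and {J,Q,Y} and {G}.
Split {C,N,S,V} by δ(·,a) → {S,V} and {C,N}.
Split {S,V} by δ(·,b) → {V} and {S}.
Stable partition: {A,T,Z} | {V} | {E} | {D} | {J,Q,Y} | {G} | {C,N} | {S} — 8 equivalence classes.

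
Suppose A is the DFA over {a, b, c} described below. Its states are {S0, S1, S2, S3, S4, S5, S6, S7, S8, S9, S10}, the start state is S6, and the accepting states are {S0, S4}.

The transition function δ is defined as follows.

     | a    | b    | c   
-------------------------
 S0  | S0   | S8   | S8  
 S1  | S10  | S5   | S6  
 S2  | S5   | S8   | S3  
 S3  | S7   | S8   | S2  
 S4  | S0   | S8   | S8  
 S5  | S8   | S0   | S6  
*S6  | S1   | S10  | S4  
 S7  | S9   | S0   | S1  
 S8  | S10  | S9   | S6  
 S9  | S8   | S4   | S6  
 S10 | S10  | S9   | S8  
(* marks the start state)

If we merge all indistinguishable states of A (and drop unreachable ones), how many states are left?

5

First remove the unreachable states {S2,S3,S7}; 8 states remain.
P0 = {S0,S4} | {S1,S5,S6,S8,S9,S10}.
Refine {S1,S5,S6,S8,S9,S10} on symbol b: members go to different blocks, giving {S1,S6,S8,S10} and {S5,S9}.
On input b, block {S1,S6,S8,S10} splits into {S1,S8,S10} and {S6}.
Split {S1,S8,S10} by δ(·,c) → {S1,S8} and {S10}.
No further refinement is possible. Final partition (5 blocks): {S0,S4} | {S1,S8} | {S5,S9} | {S6} | {S10}.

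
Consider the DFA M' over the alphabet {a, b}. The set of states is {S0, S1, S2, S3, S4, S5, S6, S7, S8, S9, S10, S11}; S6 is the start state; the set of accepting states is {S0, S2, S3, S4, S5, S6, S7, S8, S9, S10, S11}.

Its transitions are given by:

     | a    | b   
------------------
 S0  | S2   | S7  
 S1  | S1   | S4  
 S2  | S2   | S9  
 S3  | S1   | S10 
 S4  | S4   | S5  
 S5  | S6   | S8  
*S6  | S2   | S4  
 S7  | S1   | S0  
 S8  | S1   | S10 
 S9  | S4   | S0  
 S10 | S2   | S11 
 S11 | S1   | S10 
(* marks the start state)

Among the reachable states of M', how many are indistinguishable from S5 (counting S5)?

3

First remove the unreachable states {S3}; 11 states remain.
Initial partition by acceptance: {S0,S2,S4,S5,S6,S7,S8,S9,S10,S11} | {S1}.
Split {S0,S2,S4,S5,S6,S7,S8,S9,S10,S11} by δ(·,a) → {S0,S2,S4,S5,S6,S9,S10} and {S7,S8,S11}.
Refine {S0,S2,S4,S5,S6,S9,S10} on symbol b: members go to different blocks, giving {S2,S4,S6,S9} and {S0,S5,S10}.
Split {S2,S4,S6,S9} by δ(·,b) → {S2,S6} and {S4,S9}.
Stable partition: {S2,S6} | {S1} | {S7,S8,S11} | {S0,S5,S10} | {S4,S9} — 5 equivalence classes.
The equivalence class containing S5 is {S0,S5,S10}, of size 3.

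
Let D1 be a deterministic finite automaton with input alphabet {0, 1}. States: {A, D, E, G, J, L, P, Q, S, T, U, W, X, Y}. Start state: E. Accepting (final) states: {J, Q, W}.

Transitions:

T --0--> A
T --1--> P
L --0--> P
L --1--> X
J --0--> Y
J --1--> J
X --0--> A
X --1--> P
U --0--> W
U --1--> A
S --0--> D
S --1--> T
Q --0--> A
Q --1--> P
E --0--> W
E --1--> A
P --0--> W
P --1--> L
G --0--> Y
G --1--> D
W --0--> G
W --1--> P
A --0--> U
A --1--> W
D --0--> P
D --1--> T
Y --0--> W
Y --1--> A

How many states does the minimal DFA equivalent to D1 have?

Reachable states from the start: {A,D,E,G,L,P,T,U,W,X,Y}. Unreachable: {J,Q,S} — drop them.
P0 = {W} | {A,D,E,G,L,P,T,U,X,Y}.
On input 0, block {A,D,E,G,L,P,T,U,X,Y} splits into {A,D,G,L,T,X} and {E,P,U,Y}.
Split {A,D,G,L,T,X} by δ(·,0) → {A,D,G,L} and {T,X}.
On input 1, block {A,D,G,L} splits into {D,L} and {G} and {A}.
On input 1, block {E,P,U,Y} splits into {E,U,Y} and {P}.
The partition is now stable with 7 blocks: {W} | {D,L} | {E,U,Y} | {T,X} | {G} | {A} | {P}.

7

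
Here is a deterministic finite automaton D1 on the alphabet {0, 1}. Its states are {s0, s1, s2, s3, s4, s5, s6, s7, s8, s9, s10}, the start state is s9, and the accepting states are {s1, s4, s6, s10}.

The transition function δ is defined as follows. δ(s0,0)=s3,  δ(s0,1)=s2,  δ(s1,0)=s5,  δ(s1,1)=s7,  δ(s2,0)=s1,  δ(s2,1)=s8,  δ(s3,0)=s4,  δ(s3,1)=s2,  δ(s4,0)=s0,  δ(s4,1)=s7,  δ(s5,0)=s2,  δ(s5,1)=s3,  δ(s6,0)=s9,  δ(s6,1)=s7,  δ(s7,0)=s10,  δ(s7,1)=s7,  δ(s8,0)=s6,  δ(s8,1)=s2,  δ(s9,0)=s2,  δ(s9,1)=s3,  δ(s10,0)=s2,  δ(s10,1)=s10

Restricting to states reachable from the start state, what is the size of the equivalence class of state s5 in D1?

Initial partition by acceptance: {s1,s4,s6,s10} | {s0,s2,s3,s5,s7,s8,s9}.
Refine {s1,s4,s6,s10} on symbol 1: members go to different blocks, giving {s1,s4,s6} and {s10}.
On input 0, block {s0,s2,s3,s5,s7,s8,s9} splits into {s0,s5,s9} and {s2,s3,s8} and {s7}.
Stable partition: {s1,s4,s6} | {s0,s5,s9} | {s10} | {s2,s3,s8} | {s7} — 5 equivalence classes.
The equivalence class containing s5 is {s0,s5,s9}, of size 3.

3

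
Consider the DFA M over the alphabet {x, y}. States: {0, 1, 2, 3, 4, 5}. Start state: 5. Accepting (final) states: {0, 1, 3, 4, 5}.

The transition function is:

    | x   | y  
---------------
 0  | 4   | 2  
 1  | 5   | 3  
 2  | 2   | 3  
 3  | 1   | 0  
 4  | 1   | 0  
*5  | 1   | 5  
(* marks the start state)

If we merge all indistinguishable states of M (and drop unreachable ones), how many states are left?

P0 = {0,1,3,4,5} | {2}.
On input y, block {0,1,3,4,5} splits into {1,3,4,5} and {0}.
Refine {1,3,4,5} on symbol y: members go to different blocks, giving {1,5} and {3,4}.
Split {1,5} by δ(·,y) → {1} and {5}.
No further refinement is possible. Final partition (5 blocks): {1} | {2} | {0} | {3,4} | {5}.

5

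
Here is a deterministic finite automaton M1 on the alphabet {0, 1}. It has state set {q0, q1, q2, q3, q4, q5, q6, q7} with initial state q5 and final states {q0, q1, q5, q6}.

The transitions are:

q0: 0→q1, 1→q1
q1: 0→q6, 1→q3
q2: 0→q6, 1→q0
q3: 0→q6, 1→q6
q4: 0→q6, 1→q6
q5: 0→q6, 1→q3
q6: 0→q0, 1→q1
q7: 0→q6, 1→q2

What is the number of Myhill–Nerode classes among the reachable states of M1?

Reachable states from the start: {q0,q1,q3,q5,q6}. Unreachable: {q2,q4,q7} — drop them.
Initial partition by acceptance: {q0,q1,q5,q6} | {q3}.
Split {q0,q1,q5,q6} by δ(·,1) → {q0,q6} and {q1,q5}.
On input 0, block {q0,q6} splits into {q0} and {q6}.
The partition is now stable with 4 blocks: {q0} | {q3} | {q1,q5} | {q6}.

4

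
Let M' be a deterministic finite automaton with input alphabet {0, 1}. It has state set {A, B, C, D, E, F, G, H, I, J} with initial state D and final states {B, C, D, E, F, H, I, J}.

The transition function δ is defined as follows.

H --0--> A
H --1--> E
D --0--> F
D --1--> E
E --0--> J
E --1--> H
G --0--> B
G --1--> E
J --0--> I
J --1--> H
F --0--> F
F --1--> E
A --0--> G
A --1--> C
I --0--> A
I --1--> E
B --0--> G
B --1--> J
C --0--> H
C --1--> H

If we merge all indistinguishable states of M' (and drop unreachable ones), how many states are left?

All states are reachable from the start state.
Start with accepting vs non-accepting: {B,C,D,E,F,H,I,J} | {A,G}.
On input 0, block {B,C,D,E,F,H,I,J} splits into {C,D,E,F,J} and {B,H,I}.
Refine {C,D,E,F,J} on symbol 0: members go to different blocks, giving {D,E,F} and {C,J}.
On input 0, block {D,E,F} splits into {D,F} and {E}.
Refine {A,G} on symbol 0: members go to different blocks, giving {A} and {G}.
Split {B,H,I} by δ(·,0) → {H,I} and {B}.
The partition is now stable with 7 blocks: {D,F} | {A} | {H,I} | {C,J} | {E} | {G} | {B}.

7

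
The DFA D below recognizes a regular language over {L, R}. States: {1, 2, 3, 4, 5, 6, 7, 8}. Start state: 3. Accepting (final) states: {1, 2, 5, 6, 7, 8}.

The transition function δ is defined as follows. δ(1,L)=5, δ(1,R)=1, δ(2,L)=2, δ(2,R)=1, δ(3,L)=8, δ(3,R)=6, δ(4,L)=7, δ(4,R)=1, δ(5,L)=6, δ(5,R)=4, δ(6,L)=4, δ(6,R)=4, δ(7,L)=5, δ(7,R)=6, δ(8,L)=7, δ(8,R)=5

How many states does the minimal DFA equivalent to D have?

Reachable states from the start: {1,3,4,5,6,7,8}. Unreachable: {2} — drop them.
Initial partition by acceptance: {1,5,6,7,8} | {3,4}.
On input L, block {1,5,6,7,8} splits into {1,5,7,8} and {6}.
On input L, block {1,5,7,8} splits into {1,7,8} and {5}.
Split {1,7,8} by δ(·,L) → {1,7} and {8}.
On input R, block {1,7} splits into {1} and {7}.
Split {3,4} by δ(·,L) → {3} and {4}.
Stable partition: {1} | {3} | {6} | {5} | {8} | {7} | {4} — 7 equivalence classes.

7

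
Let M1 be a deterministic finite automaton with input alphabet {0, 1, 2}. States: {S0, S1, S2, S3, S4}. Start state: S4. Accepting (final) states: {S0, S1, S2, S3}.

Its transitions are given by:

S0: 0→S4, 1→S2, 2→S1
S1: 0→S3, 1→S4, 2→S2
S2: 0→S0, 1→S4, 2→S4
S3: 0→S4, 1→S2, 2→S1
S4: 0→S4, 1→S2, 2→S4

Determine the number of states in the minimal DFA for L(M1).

4

Initial partition by acceptance: {S0,S1,S2,S3} | {S4}.
Refine {S0,S1,S2,S3} on symbol 0: members go to different blocks, giving {S0,S3} and {S1,S2}.
Split {S1,S2} by δ(·,2) → {S1} and {S2}.
The partition is now stable with 4 blocks: {S0,S3} | {S4} | {S1} | {S2}.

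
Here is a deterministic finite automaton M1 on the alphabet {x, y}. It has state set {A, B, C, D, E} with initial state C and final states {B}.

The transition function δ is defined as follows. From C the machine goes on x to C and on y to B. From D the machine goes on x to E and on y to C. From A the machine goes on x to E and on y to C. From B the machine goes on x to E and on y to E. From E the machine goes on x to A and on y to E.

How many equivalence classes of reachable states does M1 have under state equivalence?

4

States {D} cannot be reached from the start state, so discard them.
P0 = {B} | {A,C,E}.
Split {A,C,E} by δ(·,y) → {A,E} and {C}.
On input y, block {A,E} splits into {A} and {E}.
No further refinement is possible. Final partition (4 blocks): {B} | {A} | {C} | {E}.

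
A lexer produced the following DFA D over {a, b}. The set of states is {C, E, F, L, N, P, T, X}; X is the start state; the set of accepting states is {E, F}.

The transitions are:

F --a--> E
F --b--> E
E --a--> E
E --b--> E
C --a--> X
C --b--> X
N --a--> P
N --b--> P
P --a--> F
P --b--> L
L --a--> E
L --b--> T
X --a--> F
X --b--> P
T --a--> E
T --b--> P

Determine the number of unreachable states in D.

Starting at X and following transitions, the reachable set is {E, F, L, P, T, X}. That leaves C, N unreachable — 2 in total.

2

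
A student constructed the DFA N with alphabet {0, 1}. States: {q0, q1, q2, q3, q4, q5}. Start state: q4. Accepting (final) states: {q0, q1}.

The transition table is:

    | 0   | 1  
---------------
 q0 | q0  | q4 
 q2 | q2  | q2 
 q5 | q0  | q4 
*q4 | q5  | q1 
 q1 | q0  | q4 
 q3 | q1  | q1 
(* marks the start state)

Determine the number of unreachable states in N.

No path from q4 leads to q2, q3; the other 4 states are all reachable.

2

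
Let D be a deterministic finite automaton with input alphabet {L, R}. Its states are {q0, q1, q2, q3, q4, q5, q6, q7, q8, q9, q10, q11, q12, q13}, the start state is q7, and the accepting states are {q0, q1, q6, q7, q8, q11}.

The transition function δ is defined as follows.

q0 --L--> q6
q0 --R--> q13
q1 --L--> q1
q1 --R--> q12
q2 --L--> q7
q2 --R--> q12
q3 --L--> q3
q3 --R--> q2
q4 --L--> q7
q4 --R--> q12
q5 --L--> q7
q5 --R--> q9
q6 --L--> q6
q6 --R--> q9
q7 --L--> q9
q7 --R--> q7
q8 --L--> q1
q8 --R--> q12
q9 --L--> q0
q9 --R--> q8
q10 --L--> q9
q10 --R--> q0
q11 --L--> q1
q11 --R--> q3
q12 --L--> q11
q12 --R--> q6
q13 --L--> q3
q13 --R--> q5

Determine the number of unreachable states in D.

2

Starting at q7 and following transitions, the reachable set is {q0, q1, q2, q3, q5, q6, q7, q8, q9, q11, q12, q13}. That leaves q4, q10 unreachable — 2 in total.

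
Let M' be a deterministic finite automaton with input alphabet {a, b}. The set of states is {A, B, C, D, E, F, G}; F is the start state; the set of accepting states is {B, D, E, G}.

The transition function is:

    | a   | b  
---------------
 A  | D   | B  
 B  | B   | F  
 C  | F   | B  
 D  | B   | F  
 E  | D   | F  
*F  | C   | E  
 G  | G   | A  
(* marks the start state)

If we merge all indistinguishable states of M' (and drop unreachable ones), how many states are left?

Reachable states from the start: {B,C,D,E,F}. Unreachable: {A,G} — drop them.
Start with accepting vs non-accepting: {B,D,E} | {C,F}.
The partition is now stable with 2 blocks: {B,D,E} | {C,F}.

2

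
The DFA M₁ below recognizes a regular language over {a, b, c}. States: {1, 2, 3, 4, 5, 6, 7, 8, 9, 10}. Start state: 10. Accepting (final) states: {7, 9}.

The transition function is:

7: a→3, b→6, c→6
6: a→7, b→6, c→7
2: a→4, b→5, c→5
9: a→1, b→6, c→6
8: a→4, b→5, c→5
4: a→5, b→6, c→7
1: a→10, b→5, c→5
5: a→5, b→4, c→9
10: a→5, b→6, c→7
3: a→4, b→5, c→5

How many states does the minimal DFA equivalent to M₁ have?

5

Reachable states from the start: {1,3,4,5,6,7,9,10}. Unreachable: {2,8} — drop them.
Start with accepting vs non-accepting: {7,9} | {1,3,4,5,6,10}.
On input a, block {1,3,4,5,6,10} splits into {1,3,4,5,10} and {6}.
On input b, block {1,3,4,5,10} splits into {1,3,5} and {4,10}.
On input a, block {1,3,5} splits into {1,3} and {5}.
No further refinement is possible. Final partition (5 blocks): {7,9} | {1,3} | {6} | {4,10} | {5}.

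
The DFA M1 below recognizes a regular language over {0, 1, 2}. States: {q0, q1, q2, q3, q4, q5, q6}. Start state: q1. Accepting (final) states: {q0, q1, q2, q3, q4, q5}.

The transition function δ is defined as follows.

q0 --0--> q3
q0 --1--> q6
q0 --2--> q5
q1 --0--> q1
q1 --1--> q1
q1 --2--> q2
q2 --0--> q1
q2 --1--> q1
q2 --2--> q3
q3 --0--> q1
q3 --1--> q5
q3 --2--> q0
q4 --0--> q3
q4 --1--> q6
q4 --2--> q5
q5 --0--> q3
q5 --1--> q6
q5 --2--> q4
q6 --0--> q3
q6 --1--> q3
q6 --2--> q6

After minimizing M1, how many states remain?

P0 = {q0,q1,q2,q3,q4,q5} | {q6}.
Split {q0,q1,q2,q3,q4,q5} by δ(·,1) → {q0,q4,q5} and {q1,q2,q3}.
Refine {q1,q2,q3} on symbol 1: members go to different blocks, giving {q1,q2} and {q3}.
Refine {q1,q2} on symbol 2: members go to different blocks, giving {q1} and {q2}.
No further refinement is possible. Final partition (5 blocks): {q0,q4,q5} | {q6} | {q1} | {q3} | {q2}.

5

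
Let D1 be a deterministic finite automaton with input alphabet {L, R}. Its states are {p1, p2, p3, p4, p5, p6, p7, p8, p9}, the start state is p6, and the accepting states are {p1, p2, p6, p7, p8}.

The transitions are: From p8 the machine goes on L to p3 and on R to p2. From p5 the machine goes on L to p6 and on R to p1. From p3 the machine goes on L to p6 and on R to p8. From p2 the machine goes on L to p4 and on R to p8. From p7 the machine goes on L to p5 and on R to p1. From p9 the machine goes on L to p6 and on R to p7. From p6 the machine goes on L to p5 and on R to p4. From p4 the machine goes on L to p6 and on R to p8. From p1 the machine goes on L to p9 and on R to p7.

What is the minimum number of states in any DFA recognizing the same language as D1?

Every state is reachable, so we keep all 9.
P0 = {p1,p2,p6,p7,p8} | {p3,p4,p5,p9}.
Refine {p1,p2,p6,p7,p8} on symbol R: members go to different blocks, giving {p1,p2,p7,p8} and {p6}.
No further refinement is possible. Final partition (3 blocks): {p1,p2,p7,p8} | {p3,p4,p5,p9} | {p6}.

3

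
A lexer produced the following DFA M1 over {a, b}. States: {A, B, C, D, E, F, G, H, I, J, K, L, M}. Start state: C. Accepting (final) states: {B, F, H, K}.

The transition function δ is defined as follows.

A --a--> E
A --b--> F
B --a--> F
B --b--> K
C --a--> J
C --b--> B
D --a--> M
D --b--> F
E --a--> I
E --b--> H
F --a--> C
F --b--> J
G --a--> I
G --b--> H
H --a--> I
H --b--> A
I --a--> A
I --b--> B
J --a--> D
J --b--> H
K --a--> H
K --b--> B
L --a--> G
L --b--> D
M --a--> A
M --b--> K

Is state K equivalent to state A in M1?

States {G,L} cannot be reached from the start state, so discard them.
P0 = {B,F,H,K} | {A,C,D,E,I,J,M}.
Split {B,F,H,K} by δ(·,a) → {B,K} and {F,H}.
On input b, block {A,C,D,E,I,J,M} splits into {A,D,E,J} and {C,I,M}.
Refine {A,D,E,J} on symbol a: members go to different blocks, giving {A,J} and {D,E}.
Stable partition: {B,K} | {A,J} | {F,H} | {C,I,M} | {D,E} — 5 equivalence classes.
K and A end up in different blocks, so they are distinguishable. For instance, the string 'ε' is accepted from only K.

No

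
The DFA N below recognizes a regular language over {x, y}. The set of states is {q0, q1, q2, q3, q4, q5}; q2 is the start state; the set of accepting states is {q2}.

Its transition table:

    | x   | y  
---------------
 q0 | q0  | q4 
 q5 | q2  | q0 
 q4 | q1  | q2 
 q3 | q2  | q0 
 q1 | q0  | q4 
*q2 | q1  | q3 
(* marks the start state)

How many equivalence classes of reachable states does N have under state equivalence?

States {q5} cannot be reached from the start state, so discard them.
Start with accepting vs non-accepting: {q2} | {q0,q1,q3,q4}.
Refine {q0,q1,q3,q4} on symbol x: members go to different blocks, giving {q0,q1,q4} and {q3}.
On input y, block {q0,q1,q4} splits into {q0,q1} and {q4}.
Stable partition: {q2} | {q0,q1} | {q3} | {q4} — 4 equivalence classes.

4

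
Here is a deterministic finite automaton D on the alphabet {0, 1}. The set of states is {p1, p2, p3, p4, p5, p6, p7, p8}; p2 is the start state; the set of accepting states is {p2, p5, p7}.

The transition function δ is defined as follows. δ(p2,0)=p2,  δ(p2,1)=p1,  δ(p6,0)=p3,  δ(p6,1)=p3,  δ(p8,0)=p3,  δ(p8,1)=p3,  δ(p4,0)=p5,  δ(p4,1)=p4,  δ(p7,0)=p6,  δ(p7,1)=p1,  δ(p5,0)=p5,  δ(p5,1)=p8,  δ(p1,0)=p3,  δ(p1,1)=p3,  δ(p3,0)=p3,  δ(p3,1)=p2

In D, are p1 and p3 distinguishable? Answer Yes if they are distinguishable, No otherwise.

Yes

First remove the unreachable states {p4,p5,p6,p7,p8}; 3 states remain.
Start with accepting vs non-accepting: {p2} | {p1,p3}.
On input 1, block {p1,p3} splits into {p1} and {p3}.
No further refinement is possible. Final partition (3 blocks): {p2} | {p1} | {p3}.
p1 and p3 end up in different blocks, so they are distinguishable. For instance, the string '1' is accepted from only p3.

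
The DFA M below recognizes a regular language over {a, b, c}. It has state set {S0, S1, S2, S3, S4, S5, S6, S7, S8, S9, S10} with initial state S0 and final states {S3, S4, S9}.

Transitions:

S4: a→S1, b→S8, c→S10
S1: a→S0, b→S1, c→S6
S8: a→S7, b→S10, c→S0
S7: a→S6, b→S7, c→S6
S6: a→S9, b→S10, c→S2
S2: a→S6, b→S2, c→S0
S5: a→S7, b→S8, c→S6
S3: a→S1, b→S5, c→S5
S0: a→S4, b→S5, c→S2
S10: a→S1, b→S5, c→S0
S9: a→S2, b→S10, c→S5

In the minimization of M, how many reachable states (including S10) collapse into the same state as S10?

3

First remove the unreachable states {S3}; 10 states remain.
Start with accepting vs non-accepting: {S4,S9} | {S0,S1,S2,S5,S6,S7,S8,S10}.
Refine {S0,S1,S2,S5,S6,S7,S8,S10} on symbol a: members go to different blocks, giving {S1,S2,S5,S7,S8,S10} and {S0,S6}.
On input a, block {S1,S2,S5,S7,S8,S10} splits into {S1,S2,S7} and {S5,S8,S10}.
No further refinement is possible. Final partition (4 blocks): {S4,S9} | {S1,S2,S7} | {S0,S6} | {S5,S8,S10}.
The equivalence class containing S10 is {S5,S8,S10}, of size 3.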